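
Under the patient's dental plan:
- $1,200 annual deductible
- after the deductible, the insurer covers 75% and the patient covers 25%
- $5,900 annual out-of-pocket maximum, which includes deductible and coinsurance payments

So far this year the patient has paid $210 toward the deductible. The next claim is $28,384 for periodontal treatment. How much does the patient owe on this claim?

Remaining deductible: $1,200 − $210 = $990.
After the $990 deductible portion, $28,384 − $990 = $27,394 is subject to coinsurance.
Patient's 25% share of $27,394 is $6,848.50.
Patient responsibility before any cap: $990 + $6,848.50 = $7,838.50.
Year-to-date out-of-pocket would reach $210 + $7,838.50 = $8,048.50, above the $5,900 maximum, so the patient pays only $5,900 − $210 = $5,690.

$5,690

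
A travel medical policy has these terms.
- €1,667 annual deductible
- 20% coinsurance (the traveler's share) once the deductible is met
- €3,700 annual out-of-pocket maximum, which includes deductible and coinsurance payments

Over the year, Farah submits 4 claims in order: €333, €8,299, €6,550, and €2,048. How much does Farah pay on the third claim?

Claim 1 (€333): entire amount goes to the deductible. Traveler pays €333; OOP now €333.
Claim 2 (€8,299): €1,334 finishes the deductible; €6,965 goes to coinsurance; 20% of €6,965 = €1,393. Cost to traveler: €2,727. OOP to date €3,060.
Claim 3 (€6,550): deductible met; 20% of €6,550 = €1,310. That would push OOP to €4,370, over the €3,700 cap, so traveler pays €3,700 − €3,060 = €640.

€640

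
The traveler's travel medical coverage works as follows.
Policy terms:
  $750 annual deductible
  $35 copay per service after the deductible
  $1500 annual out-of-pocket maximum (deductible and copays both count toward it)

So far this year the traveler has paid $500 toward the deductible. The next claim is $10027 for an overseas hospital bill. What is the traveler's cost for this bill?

Remaining deductible: $750 − $500 = $250.
The remaining $9777 (= $10027 − $250) moves to the copay.
Copay on this service: $35.
Traveler responsibility before any cap: $250 + $35 = $285.
Total out-of-pocket so far would be $500 + $285 = $785, below the $1500 cap — no reduction.

$285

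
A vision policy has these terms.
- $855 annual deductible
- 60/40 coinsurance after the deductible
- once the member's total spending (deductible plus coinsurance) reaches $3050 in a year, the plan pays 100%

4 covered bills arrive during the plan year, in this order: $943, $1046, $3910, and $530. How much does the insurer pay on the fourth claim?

Bill 1, $943: deductible takes $855, $88 remains; coinsurance $88 × 40% = $35.20. Member owes $890.20 (running OOP $890.20). Insurer: $943 − $890.20 = $52.80.
Bill 2, $1046: 40% coinsurance on $1046 = $418.40. Cost to member: $418.40. OOP to date $1308.60. Plan pays $1046 − $418.40 = $627.60.
Bill 3, $3910: deductible already satisfied, so member's share is 40% × $3910 = $1564. Member owes $1564 (running OOP $2872.60). Plan pays $3910 − $1564 = $2346.
Bill 4, $530: 40% coinsurance on $530 = $212. OOP would hit $3084.60 > $3050, so the cap limits the member to $3050 − $2872.60 = $177.40. Insurer: $530 − $177.40 = $352.60.

$352.60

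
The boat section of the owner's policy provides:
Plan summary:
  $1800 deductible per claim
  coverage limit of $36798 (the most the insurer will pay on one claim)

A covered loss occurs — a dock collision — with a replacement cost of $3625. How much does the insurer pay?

$1825

Subtract the deductible: $3625 − $1800 = $1825.
$1825 ≤ $36798, so the limit doesn't bind; insurer pays $1825.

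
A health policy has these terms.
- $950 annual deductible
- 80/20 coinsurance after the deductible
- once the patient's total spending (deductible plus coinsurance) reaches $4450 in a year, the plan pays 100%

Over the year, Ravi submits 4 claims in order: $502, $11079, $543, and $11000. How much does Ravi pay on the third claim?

$108.60

#1 ($502): entire amount goes to the deductible. Cost to patient: $502. OOP to date $502.
#2 ($11079): $448 finishes the deductible; $10631 goes to coinsurance; 20% of $10631 = $2126.20. Cost to patient: $2574.20. OOP to date $3076.20.
#3 ($543): deductible met; 20% of $543 = $108.60. Cost to patient: $108.60. OOP to date $3184.80.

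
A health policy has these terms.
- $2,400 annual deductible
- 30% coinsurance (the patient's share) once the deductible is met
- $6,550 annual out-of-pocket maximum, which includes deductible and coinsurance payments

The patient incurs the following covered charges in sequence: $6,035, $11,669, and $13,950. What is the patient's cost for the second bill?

$3,059.50

#1 ($6,035): $2,400 to deductible, leaving $3,635; 30% of $3,635 = $1,090.50. Cost to patient: $3,490.50. OOP to date $3,490.50.
#2 ($11,669): deductible already satisfied, so patient's share is 30% × $11,669 = $3,500.70. That would push OOP to $6,991.20, over the $6,550 cap, so patient pays $6,550 − $3,490.50 = $3,059.50.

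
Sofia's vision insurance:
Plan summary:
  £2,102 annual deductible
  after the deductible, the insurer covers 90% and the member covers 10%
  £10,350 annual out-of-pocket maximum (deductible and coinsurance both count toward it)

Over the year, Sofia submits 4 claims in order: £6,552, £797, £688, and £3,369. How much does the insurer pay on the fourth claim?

£3,032.10

Bill 1, £6,552: £2,102 to deductible, leaving £4,450; 10% of £4,450 = £445. Cost to member: £2,547. OOP to date £2,547. Insurer: £6,552 − £2,547 = £4,005.
Bill 2, £797: deductible met; 10% of £797 = £79.70. Cost to member: £79.70. OOP to date £2,626.70. Insurer: £797 − £79.70 = £717.30.
Bill 3, £688: deductible already satisfied, so member's share is 10% × £688 = £68.80. Cost to member: £68.80. OOP to date £2,695.50. Plan pays £688 − £68.80 = £619.20.
Bill 4, £3,369: deductible already satisfied, so member's share is 10% × £3,369 = £336.90. Cost to member: £336.90. OOP to date £3,032.40. Plan pays £3,369 − £336.90 = £3,032.10.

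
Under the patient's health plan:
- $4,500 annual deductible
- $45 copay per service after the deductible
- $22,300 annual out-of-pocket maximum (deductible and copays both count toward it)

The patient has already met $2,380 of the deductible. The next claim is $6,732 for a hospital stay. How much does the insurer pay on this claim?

Remaining deductible: $4,500 − $2,380 = $2,120.
The remaining $4,612 (= $6,732 − $2,120) moves to the copay.
Copay on this service: $45.
That puts the patient's cost at $2,120 + $45 = $2,165 before any cap.
Cumulative spending $2,380 + $2,165 = $4,545 stays under the $22,300 maximum.
The insurer covers the remainder: $6,732 − $2,165 = $4,567.

$4,567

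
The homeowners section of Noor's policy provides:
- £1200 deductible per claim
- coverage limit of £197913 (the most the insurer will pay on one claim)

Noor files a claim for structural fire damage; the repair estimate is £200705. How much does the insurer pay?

Less the £1200 deductible: £200705 − £1200 = £199505.
£199505 exceeds the £197913 limit, so the insurer pays the limit: £197913.

£197913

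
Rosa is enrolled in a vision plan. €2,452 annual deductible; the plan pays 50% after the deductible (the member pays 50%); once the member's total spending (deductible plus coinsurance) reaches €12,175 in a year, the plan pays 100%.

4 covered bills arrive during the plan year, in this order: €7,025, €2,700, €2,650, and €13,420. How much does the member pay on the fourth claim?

€4,761.50

Claim 1 — €7,025: deductible takes €2,452, €4,573 remains; member's 50% is €2,286.50. Member owes €4,738.50 (running OOP €4,738.50).
Claim 2 — €2,700: deductible met; 50% of €2,700 = €1,350. Cost to member: €1,350. OOP to date €6,088.50.
Claim 3 — €2,650: deductible already satisfied, so member's share is 50% × €2,650 = €1,325. Member pays €1,325; OOP now €7,413.50.
Claim 4 — €13,420: 50% coinsurance on €13,420 = €6,710. That would push OOP to €14,123.50, over the €12,175 cap, so member pays €12,175 − €7,413.50 = €4,761.50.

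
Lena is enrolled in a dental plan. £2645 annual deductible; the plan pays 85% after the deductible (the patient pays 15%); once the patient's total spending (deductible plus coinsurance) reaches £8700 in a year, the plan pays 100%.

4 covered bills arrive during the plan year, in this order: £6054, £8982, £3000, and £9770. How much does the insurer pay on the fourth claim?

£8304.50

Bill 1, £6054: £2645 to deductible, leaving £3409; patient's 15% is £511.35. Patient owes £3156.35 (running OOP £3156.35). Insurer: £6054 − £3156.35 = £2897.65.
Bill 2, £8982: deductible met; 15% of £8982 = £1347.30. Cost to patient: £1347.30. OOP to date £4503.65. Plan pays £8982 − £1347.30 = £7634.70.
Bill 3, £3000: deductible met; 15% of £3000 = £450. Patient pays £450; OOP now £4953.65. Plan pays £3000 − £450 = £2550.
Bill 4, £9770: deductible already satisfied, so patient's share is 15% × £9770 = £1465.50. Patient pays £1465.50; OOP now £6419.15. Plan pays £9770 − £1465.50 = £8304.50.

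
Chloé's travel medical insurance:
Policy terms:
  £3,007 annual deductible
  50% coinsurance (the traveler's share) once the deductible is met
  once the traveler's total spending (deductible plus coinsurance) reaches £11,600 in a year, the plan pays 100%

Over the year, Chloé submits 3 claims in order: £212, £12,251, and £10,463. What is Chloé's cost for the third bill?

#1 (£212): fully absorbed by the deductible. Cost to traveler: £212. OOP to date £212.
#2 (£12,251): £2,795 to deductible, leaving £9,456; coinsurance £9,456 × 50% = £4,728. Traveler pays £7,523; OOP now £7,735.
#3 (£10,463): 50% coinsurance on £10,463 = £5,231.50. That would push OOP to £12,966.50, over the £11,600 cap, so traveler pays £11,600 − £7,735 = £3,865.

£3,865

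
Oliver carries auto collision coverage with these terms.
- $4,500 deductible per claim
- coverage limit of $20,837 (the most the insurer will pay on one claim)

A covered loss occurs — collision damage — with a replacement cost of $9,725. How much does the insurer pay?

Subtract the deductible: $9,725 − $4,500 = $5,225.
$5,225 ≤ $20,837, so the limit doesn't bind; insurer pays $5,225.

$5,225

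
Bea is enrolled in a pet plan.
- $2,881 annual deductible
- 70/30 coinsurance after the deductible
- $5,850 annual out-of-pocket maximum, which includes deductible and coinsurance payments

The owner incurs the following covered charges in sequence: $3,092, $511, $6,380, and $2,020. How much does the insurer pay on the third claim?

$4,466

Claim 1 — $3,092: $2,881 to deductible, leaving $211; 30% of $211 = $63.30. Owner pays $2,944.30; OOP now $2,944.30. Plan pays $3,092 − $2,944.30 = $147.70.
Claim 2 — $511: 30% coinsurance on $511 = $153.30. Owner pays $153.30; OOP now $3,097.60. Insurer: $511 − $153.30 = $357.70.
Claim 3 — $6,380: 30% coinsurance on $6,380 = $1,914. Owner owes $1,914 (running OOP $5,011.60). Plan pays $6,380 − $1,914 = $4,466.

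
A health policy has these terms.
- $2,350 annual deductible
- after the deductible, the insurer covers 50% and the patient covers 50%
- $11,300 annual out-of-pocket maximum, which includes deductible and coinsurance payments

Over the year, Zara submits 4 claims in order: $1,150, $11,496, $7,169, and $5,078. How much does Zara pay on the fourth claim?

#1 ($1,150): fully absorbed by the deductible. Patient pays $1,150; OOP now $1,150.
#2 ($11,496): deductible takes $1,200, $10,296 remains; patient's 50% is $5,148. Cost to patient: $6,348. OOP to date $7,498.
#3 ($7,169): deductible met; 50% of $7,169 = $3,584.50. Patient pays $3,584.50; OOP now $11,082.50.
#4 ($5,078): 50% coinsurance on $5,078 = $2,539. Adding that to $11,082.50 gives $13,621.50, past the $11,300 cap; patient pays only $11,300 − $11,082.50 = $217.50.

$217.50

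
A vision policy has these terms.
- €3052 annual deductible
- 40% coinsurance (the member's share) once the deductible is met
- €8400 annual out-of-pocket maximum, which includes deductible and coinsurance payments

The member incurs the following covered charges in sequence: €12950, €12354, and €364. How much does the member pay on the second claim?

Claim 1 (€12950): €3052 to deductible, leaving €9898; coinsurance €9898 × 40% = €3959.20. Cost to member: €7011.20. OOP to date €7011.20.
Claim 2 (€12354): deductible met; 40% of €12354 = €4941.60. That would push OOP to €11952.80, over the €8400 cap, so member pays €8400 − €7011.20 = €1388.80.

€1388.80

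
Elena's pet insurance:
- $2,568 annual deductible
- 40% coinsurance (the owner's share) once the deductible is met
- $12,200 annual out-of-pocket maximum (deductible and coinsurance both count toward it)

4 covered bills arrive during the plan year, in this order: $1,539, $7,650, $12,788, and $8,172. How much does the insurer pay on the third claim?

Claim 1 — $1,539: entire amount goes to the deductible. Owner owes $1,539 (running OOP $1,539). Insurer: $1,539 − $1,539 = $0.
Claim 2 — $7,650: $1,029 to deductible, leaving $6,621; owner's 40% is $2,648.40. Owner pays $3,677.40; OOP now $5,216.40. Plan pays $7,650 − $3,677.40 = $3,972.60.
Claim 3 — $12,788: deductible met; 40% of $12,788 = $5,115.20. Owner pays $5,115.20; OOP now $10,331.60. Insurer: $12,788 − $5,115.20 = $7,672.80.

$7,672.80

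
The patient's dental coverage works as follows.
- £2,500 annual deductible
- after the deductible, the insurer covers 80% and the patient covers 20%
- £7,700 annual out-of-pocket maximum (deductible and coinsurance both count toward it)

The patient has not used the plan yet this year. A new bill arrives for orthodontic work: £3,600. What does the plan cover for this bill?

Deductible not yet touched, so the first £2,500 of the bill goes to the deductible.
That leaves £3,600 − £2,500 = £1,100 for coinsurance.
20% of £1,100 = £220 falls to the patient.
That puts the patient's cost at £2,500 + £220 = £2,720 before any cap.
Total out-of-pocket so far would be £0 + £2,720 = £2,720, below the £7,700 cap — no reduction.
Insurer pays the balance: £3,600 − £2,720 = £880.

£880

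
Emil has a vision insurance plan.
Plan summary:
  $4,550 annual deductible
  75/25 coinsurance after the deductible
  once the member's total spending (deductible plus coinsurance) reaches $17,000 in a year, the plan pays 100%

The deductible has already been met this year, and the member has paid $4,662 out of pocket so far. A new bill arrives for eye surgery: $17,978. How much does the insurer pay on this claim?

$13,483.50

With the deductible met, the entire $17,978 is subject to coinsurance.
Member's 25% share of $17,978 is $4,494.50.
Year-to-date out-of-pocket becomes $4,662 + $4,494.50 = $9,156.50, still under the $17,000 maximum, so no cap applies.
The insurer covers the remainder: $17,978 − $4,494.50 = $13,483.50.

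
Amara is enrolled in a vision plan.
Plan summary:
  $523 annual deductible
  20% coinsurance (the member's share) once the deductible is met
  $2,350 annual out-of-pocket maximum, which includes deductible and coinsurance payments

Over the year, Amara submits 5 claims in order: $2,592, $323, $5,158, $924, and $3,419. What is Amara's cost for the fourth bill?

$184.80

Claim 1 ($2,592): $523 finishes the deductible; $2,069 goes to coinsurance; coinsurance $2,069 × 20% = $413.80. Member owes $936.80 (running OOP $936.80).
Claim 2 ($323): 20% coinsurance on $323 = $64.60. Member owes $64.60 (running OOP $1,001.40).
Claim 3 ($5,158): deductible met; 20% of $5,158 = $1,031.60. Member owes $1,031.60 (running OOP $2,033).
Claim 4 ($924): deductible met; 20% of $924 = $184.80. Member pays $184.80; OOP now $2,217.80.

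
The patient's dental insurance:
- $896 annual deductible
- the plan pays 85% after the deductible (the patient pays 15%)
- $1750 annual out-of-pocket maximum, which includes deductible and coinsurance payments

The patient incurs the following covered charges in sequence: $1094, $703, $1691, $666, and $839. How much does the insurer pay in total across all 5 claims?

#1 ($1094): $896 to deductible, leaving $198; coinsurance $198 × 15% = $29.70. Patient owes $925.70 (running OOP $925.70). Plan pays $1094 − $925.70 = $168.30.
#2 ($703): deductible already satisfied, so patient's share is 15% × $703 = $105.45. Patient owes $105.45 (running OOP $1031.15). Plan pays $703 − $105.45 = $597.55.
#3 ($1691): deductible already satisfied, so patient's share is 15% × $1691 = $253.65. Patient pays $253.65; OOP now $1284.80. Insurer: $1691 − $253.65 = $1437.35.
#4 ($666): deductible met; 15% of $666 = $99.90. Cost to patient: $99.90. OOP to date $1384.70. Plan pays $666 − $99.90 = $566.10.
#5 ($839): deductible already satisfied, so patient's share is 15% × $839 = $125.85. Cost to patient: $125.85. OOP to date $1510.55. Plan pays $839 − $125.85 = $713.15.
Insurer total: $168.30 + $597.55 + $1437.35 + $566.10 + $713.15 = $3482.45.

$3482.45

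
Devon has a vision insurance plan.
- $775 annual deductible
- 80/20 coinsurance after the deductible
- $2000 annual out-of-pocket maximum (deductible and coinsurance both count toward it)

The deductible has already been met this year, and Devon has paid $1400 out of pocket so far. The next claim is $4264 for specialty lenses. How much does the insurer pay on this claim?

$3664

The deductible is already satisfied, so the full bill goes to coinsurance.
20% of $4264 = $852.80 falls to the member.
That would bring total out-of-pocket to $2252.80, past the $2000 cap. The member is capped at $2000 − $1400 = $600 on this claim.
Insurer pays the balance: $4264 − $600 = $3664.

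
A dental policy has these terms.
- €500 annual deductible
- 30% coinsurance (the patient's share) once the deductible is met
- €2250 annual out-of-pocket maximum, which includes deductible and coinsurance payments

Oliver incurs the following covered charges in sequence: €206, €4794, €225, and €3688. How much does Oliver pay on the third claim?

€67.50

Claim 1 (€206): all of it applies to the deductible. Cost to patient: €206. OOP to date €206.
Claim 2 (€4794): €294 finishes the deductible; €4500 goes to coinsurance; 30% of €4500 = €1350. Cost to patient: €1644. OOP to date €1850.
Claim 3 (€225): 30% coinsurance on €225 = €67.50. Patient owes €67.50 (running OOP €1917.50).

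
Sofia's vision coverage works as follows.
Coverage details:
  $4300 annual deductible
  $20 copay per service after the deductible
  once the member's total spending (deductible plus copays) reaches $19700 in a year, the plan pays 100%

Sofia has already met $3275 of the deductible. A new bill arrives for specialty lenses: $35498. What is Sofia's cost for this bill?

$3275 of the $4300 deductible is already met, leaving $1025.
That leaves $35498 − $1025 = $34473 for the copay.
Copay on this service: $20.
Member responsibility before any cap: $1025 + $20 = $1045.
Cumulative spending $3275 + $1045 = $4320 stays under the $19700 maximum.

$1045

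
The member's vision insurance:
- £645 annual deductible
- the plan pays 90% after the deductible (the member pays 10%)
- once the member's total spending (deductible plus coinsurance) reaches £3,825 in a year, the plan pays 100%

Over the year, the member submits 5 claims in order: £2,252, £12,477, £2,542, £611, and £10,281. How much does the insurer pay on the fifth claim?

£9,252.90

Claim 1 — £2,252: £645 to deductible, leaving £1,607; coinsurance £1,607 × 10% = £160.70. Cost to member: £805.70. OOP to date £805.70. Insurer: £2,252 − £805.70 = £1,446.30.
Claim 2 — £12,477: 10% coinsurance on £12,477 = £1,247.70. Cost to member: £1,247.70. OOP to date £2,053.40. Insurer: £12,477 − £1,247.70 = £11,229.30.
Claim 3 — £2,542: 10% coinsurance on £2,542 = £254.20. Member pays £254.20; OOP now £2,307.60. Plan pays £2,542 − £254.20 = £2,287.80.
Claim 4 — £611: 10% coinsurance on £611 = £61.10. Member owes £61.10 (running OOP £2,368.70). Insurer: £611 − £61.10 = £549.90.
Claim 5 — £10,281: deductible met; 10% of £10,281 = £1,028.10. Member owes £1,028.10 (running OOP £3,396.80). Insurer: £10,281 − £1,028.10 = £9,252.90.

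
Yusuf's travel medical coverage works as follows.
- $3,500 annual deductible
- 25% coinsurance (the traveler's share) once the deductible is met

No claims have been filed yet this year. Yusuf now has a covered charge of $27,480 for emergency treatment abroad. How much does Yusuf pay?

Deductible not yet touched, so the first $3,500 of the bill goes to the deductible.
The remaining $23,980 (= $27,480 − $3,500) moves to coinsurance.
25% of $23,980 = $5,995 falls to the traveler.
So the traveler owes $3,500 + $5,995 = $9,495.

$9,495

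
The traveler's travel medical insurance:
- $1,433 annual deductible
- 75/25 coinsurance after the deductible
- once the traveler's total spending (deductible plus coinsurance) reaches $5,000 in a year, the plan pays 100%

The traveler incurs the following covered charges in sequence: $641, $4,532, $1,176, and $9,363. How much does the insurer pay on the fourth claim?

Claim 1 ($641): fully absorbed by the deductible. Cost to traveler: $641. OOP to date $641. Insurer: $641 − $641 = $0.
Claim 2 ($4,532): $792 to deductible, leaving $3,740; 25% of $3,740 = $935. Traveler owes $1,727 (running OOP $2,368). Insurer: $4,532 − $1,727 = $2,805.
Claim 3 ($1,176): deductible already satisfied, so traveler's share is 25% × $1,176 = $294. Traveler pays $294; OOP now $2,662. Plan pays $1,176 − $294 = $882.
Claim 4 ($9,363): deductible met; 25% of $9,363 = $2,340.75. That would push OOP to $5,002.75, over the $5,000 cap, so traveler pays $5,000 − $2,662 = $2,338. Insurer: $9,363 − $2,338 = $7,025.

$7,025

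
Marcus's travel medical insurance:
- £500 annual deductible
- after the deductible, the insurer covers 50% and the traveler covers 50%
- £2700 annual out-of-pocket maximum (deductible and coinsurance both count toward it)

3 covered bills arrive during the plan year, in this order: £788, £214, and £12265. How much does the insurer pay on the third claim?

Claim 1 — £788: deductible takes £500, £288 remains; traveler's 50% is £144. Traveler owes £644 (running OOP £644). Insurer: £788 − £644 = £144.
Claim 2 — £214: 50% coinsurance on £214 = £107. Cost to traveler: £107. OOP to date £751. Insurer: £214 − £107 = £107.
Claim 3 — £12265: deductible met; 50% of £12265 = £6132.50. Adding that to £751 gives £6883.50, past the £2700 cap; traveler pays only £2700 − £751 = £1949. Insurer: £12265 − £1949 = £10316.

£10316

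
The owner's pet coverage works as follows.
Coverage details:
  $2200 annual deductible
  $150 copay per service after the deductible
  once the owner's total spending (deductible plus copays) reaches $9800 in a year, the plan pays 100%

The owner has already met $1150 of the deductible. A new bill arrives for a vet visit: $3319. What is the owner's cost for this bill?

$1200

Deductible still to meet: $2200 − $1150 = $1050.
That leaves $3319 − $1050 = $2269 for the copay.
Copay on this service: $150.
Owner responsibility before any cap: $1050 + $150 = $1200.
Cumulative spending $1150 + $1200 = $2350 stays under the $9800 maximum.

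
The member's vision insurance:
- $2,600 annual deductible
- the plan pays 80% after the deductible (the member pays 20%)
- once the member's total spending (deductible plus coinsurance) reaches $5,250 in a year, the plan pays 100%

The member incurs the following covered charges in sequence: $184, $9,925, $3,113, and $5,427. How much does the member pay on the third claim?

Bill 1, $184: fully absorbed by the deductible. Member pays $184; OOP now $184.
Bill 2, $9,925: $2,416 to deductible, leaving $7,509; member's 20% is $1,501.80. Member pays $3,917.80; OOP now $4,101.80.
Bill 3, $3,113: deductible already satisfied, so member's share is 20% × $3,113 = $622.60. Member owes $622.60 (running OOP $4,724.40).

$622.60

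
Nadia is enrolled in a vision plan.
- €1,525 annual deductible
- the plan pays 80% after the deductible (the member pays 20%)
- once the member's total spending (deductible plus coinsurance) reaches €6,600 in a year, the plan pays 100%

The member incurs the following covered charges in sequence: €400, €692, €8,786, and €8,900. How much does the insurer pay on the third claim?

Claim 1 — €400: fully absorbed by the deductible. Member pays €400; OOP now €400. Insurer: €400 − €400 = €0.
Claim 2 — €692: all of it applies to the deductible. Member pays €692; OOP now €1,092. Plan pays €692 − €692 = €0.
Claim 3 — €8,786: deductible takes €433, €8,353 remains; 20% of €8,353 = €1,670.60. Cost to member: €2,103.60. OOP to date €3,195.60. Plan pays €8,786 − €2,103.60 = €6,682.40.

€6,682.40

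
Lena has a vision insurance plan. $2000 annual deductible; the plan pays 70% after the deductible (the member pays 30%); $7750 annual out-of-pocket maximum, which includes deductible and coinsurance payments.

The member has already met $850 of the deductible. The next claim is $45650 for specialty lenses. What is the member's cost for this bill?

$6900

$850 of the $2000 deductible is already met, leaving $1150.
That leaves $45650 − $1150 = $44500 for coinsurance.
30% of $44500 = $13350 falls to the member.
That puts the member's cost at $1150 + $13350 = $14500 before any cap.
Adding $14500 to the $850 already spent would give $15350, which exceeds the $7750 cap; the member pays just $7750 − $850 = $6900.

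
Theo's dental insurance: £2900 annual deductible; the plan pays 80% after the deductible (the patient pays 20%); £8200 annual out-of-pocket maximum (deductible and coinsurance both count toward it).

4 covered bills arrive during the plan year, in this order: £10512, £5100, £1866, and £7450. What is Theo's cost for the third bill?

£373.20

Claim 1 (£10512): £2900 to deductible, leaving £7612; patient's 20% is £1522.40. Patient owes £4422.40 (running OOP £4422.40).
Claim 2 (£5100): deductible met; 20% of £5100 = £1020. Cost to patient: £1020. OOP to date £5442.40.
Claim 3 (£1866): deductible met; 20% of £1866 = £373.20. Cost to patient: £373.20. OOP to date £5815.60.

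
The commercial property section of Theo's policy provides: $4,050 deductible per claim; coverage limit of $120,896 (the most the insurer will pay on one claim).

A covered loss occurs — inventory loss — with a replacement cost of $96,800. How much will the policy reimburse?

Subtract the deductible: $96,800 − $4,050 = $92,750.
$92,750 is within the $120,896 limit, so the insurer pays $92,750.

$92,750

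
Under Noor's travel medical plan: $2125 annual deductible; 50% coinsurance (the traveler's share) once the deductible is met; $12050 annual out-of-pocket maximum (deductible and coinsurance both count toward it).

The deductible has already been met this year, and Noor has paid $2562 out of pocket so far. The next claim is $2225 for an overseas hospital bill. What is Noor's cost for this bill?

$1112.50

With the deductible met, the entire $2225 is subject to coinsurance.
Coinsurance: $2225 × 50% = $1112.50.
Cumulative spending $2562 + $1112.50 = $3674.50 stays under the $12050 maximum.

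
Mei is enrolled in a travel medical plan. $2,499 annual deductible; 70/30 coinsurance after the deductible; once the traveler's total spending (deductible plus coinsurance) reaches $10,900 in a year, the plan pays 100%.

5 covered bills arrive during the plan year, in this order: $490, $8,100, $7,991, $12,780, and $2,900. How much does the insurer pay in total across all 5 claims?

Claim 1 — $490: entire amount goes to the deductible. Traveler pays $490; OOP now $490. Plan pays $490 − $490 = $0.
Claim 2 — $8,100: $2,009 to deductible, leaving $6,091; 30% of $6,091 = $1,827.30. Traveler owes $3,836.30 (running OOP $4,326.30). Plan pays $8,100 − $3,836.30 = $4,263.70.
Claim 3 — $7,991: deductible met; 30% of $7,991 = $2,397.30. Cost to traveler: $2,397.30. OOP to date $6,723.60. Insurer: $7,991 − $2,397.30 = $5,593.70.
Claim 4 — $12,780: 30% coinsurance on $12,780 = $3,834. Traveler owes $3,834 (running OOP $10,557.60). Insurer: $12,780 − $3,834 = $8,946.
Claim 5 — $2,900: deductible already satisfied, so traveler's share is 30% × $2,900 = $870. Adding that to $10,557.60 gives $11,427.60, past the $10,900 cap; traveler pays only $10,900 − $10,557.60 = $342.40. Insurer: $2,900 − $342.40 = $2,557.60.
Insurer total: $0 + $4,263.70 + $5,593.70 + $8,946 + $2,557.60 = $21,361.

$21,361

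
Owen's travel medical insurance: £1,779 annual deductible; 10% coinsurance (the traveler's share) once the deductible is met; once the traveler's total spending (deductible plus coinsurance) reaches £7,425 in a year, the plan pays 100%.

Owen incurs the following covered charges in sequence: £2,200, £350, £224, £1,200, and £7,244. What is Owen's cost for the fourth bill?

Bill 1, £2,200: £1,779 to deductible, leaving £421; traveler's 10% is £42.10. Traveler owes £1,821.10 (running OOP £1,821.10).
Bill 2, £350: deductible already satisfied, so traveler's share is 10% × £350 = £35. Traveler pays £35; OOP now £1,856.10.
Bill 3, £224: 10% coinsurance on £224 = £22.40. Traveler pays £22.40; OOP now £1,878.50.
Bill 4, £1,200: deductible already satisfied, so traveler's share is 10% × £1,200 = £120. Cost to traveler: £120. OOP to date £1,998.50.

£120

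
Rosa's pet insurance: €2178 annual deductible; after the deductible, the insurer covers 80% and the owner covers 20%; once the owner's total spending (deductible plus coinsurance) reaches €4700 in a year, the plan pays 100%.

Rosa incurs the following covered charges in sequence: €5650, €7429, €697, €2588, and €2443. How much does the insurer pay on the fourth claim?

Claim 1 — €5650: €2178 to deductible, leaving €3472; coinsurance €3472 × 20% = €694.40. Owner pays €2872.40; OOP now €2872.40. Plan pays €5650 − €2872.40 = €2777.60.
Claim 2 — €7429: deductible already satisfied, so owner's share is 20% × €7429 = €1485.80. Cost to owner: €1485.80. OOP to date €4358.20. Insurer: €7429 − €1485.80 = €5943.20.
Claim 3 — €697: deductible already satisfied, so owner's share is 20% × €697 = €139.40. Cost to owner: €139.40. OOP to date €4497.60. Plan pays €697 − €139.40 = €557.60.
Claim 4 — €2588: deductible met; 20% of €2588 = €517.60. OOP would hit €5015.20 > €4700, so the cap limits the owner to €4700 − €4497.60 = €202.40. Plan pays €2588 − €202.40 = €2385.60.

€2385.60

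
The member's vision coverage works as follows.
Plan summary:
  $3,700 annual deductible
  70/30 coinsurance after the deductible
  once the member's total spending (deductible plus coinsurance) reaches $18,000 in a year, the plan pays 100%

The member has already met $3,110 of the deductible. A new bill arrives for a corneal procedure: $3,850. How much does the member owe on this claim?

$3,110 of the $3,700 deductible is already met, leaving $590.
The remaining $3,260 (= $3,850 − $590) moves to coinsurance.
30% of $3,260 = $978 falls to the member.
That puts the member's cost at $590 + $978 = $1,568 before any cap.
Cumulative spending $3,110 + $1,568 = $4,678 stays under the $18,000 maximum.

$1,568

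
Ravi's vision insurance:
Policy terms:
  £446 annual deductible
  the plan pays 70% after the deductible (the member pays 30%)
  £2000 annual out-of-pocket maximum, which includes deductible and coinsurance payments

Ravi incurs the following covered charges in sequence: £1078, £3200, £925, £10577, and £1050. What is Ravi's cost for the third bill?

£277.50

Bill 1, £1078: £446 finishes the deductible; £632 goes to coinsurance; 30% of £632 = £189.60. Member pays £635.60; OOP now £635.60.
Bill 2, £3200: deductible met; 30% of £3200 = £960. Cost to member: £960. OOP to date £1595.60.
Bill 3, £925: deductible met; 30% of £925 = £277.50. Cost to member: £277.50. OOP to date £1873.10.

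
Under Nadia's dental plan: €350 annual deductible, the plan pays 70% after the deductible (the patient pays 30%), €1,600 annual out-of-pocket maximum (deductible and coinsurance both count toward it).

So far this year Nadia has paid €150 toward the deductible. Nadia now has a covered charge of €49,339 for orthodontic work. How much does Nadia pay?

€150 of the €350 deductible is already met, leaving €200.
The remaining €49,139 (= €49,339 − €200) moves to coinsurance.
Patient's 30% share of €49,139 is €14,741.70.
So the patient owes €200 + €14,741.70 = €14,941.70 before any cap.
That would bring total out-of-pocket to €15,091.70, past the €1,600 cap. The patient is capped at €1,600 − €150 = €1,450 on this claim.

€1,450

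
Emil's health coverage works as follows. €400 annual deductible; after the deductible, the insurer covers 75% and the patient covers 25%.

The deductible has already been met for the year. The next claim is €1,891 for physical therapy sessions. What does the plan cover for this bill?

€1,418.25

With the deductible met, the entire €1,891 is subject to coinsurance.
25% of €1,891 = €472.75 falls to the patient.
The plan picks up €1,891 − €472.75 = €1,418.25.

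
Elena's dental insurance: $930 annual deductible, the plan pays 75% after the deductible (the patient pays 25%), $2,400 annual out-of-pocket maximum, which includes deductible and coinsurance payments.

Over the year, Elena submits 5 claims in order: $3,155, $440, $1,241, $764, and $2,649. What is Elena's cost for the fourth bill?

$191

Bill 1, $3,155: $930 to deductible, leaving $2,225; 25% of $2,225 = $556.25. Cost to patient: $1,486.25. OOP to date $1,486.25.
Bill 2, $440: deductible met; 25% of $440 = $110. Patient owes $110 (running OOP $1,596.25).
Bill 3, $1,241: deductible met; 25% of $1,241 = $310.25. Patient pays $310.25; OOP now $1,906.50.
Bill 4, $764: deductible already satisfied, so patient's share is 25% × $764 = $191. Patient owes $191 (running OOP $2,097.50).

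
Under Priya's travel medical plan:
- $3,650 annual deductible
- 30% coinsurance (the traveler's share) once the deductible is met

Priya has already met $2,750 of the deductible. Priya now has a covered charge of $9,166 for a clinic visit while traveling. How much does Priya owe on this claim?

$3,379.80

Remaining deductible: $3,650 − $2,750 = $900.
That leaves $9,166 − $900 = $8,266 for coinsurance.
Traveler's 30% share of $8,266 is $2,479.80.
So the traveler owes $900 + $2,479.80 = $3,379.80.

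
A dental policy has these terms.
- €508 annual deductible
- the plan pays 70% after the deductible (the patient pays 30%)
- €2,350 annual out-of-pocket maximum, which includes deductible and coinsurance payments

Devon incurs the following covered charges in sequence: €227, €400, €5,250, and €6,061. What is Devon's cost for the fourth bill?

€231.30

Claim 1 — €227: fully absorbed by the deductible. Patient owes €227 (running OOP €227).
Claim 2 — €400: €281 to deductible, leaving €119; 30% of €119 = €35.70. Patient pays €316.70; OOP now €543.70.
Claim 3 — €5,250: deductible met; 30% of €5,250 = €1,575. Cost to patient: €1,575. OOP to date €2,118.70.
Claim 4 — €6,061: deductible already satisfied, so patient's share is 30% × €6,061 = €1,818.30. OOP would hit €3,937 > €2,350, so the cap limits the patient to €2,350 − €2,118.70 = €231.30.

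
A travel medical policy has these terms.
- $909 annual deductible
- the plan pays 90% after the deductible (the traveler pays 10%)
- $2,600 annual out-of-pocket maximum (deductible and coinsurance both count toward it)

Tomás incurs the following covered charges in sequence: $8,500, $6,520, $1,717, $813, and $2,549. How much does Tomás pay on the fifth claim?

Claim 1 ($8,500): $909 to deductible, leaving $7,591; coinsurance $7,591 × 10% = $759.10. Traveler owes $1,668.10 (running OOP $1,668.10).
Claim 2 ($6,520): 10% coinsurance on $6,520 = $652. Cost to traveler: $652. OOP to date $2,320.10.
Claim 3 ($1,717): deductible met; 10% of $1,717 = $171.70. Traveler owes $171.70 (running OOP $2,491.80).
Claim 4 ($813): deductible already satisfied, so traveler's share is 10% × $813 = $81.30. Cost to traveler: $81.30. OOP to date $2,573.10.
Claim 5 ($2,549): deductible met; 10% of $2,549 = $254.90. That would push OOP to $2,828, over the $2,600 cap, so traveler pays $2,600 − $2,573.10 = $26.90.

$26.90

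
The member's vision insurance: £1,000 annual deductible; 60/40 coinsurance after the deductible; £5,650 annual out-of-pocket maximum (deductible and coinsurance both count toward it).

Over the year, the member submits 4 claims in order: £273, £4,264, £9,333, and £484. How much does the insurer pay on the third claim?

£6,097.80

Claim 1 (£273): all of it applies to the deductible. Member owes £273 (running OOP £273). Insurer: £273 − £273 = £0.
Claim 2 (£4,264): deductible takes £727, £3,537 remains; 40% of £3,537 = £1,414.80. Member owes £2,141.80 (running OOP £2,414.80). Plan pays £4,264 − £2,141.80 = £2,122.20.
Claim 3 (£9,333): deductible met; 40% of £9,333 = £3,733.20. OOP would hit £6,148 > £5,650, so the cap limits the member to £5,650 − £2,414.80 = £3,235.20. Insurer: £9,333 − £3,235.20 = £6,097.80.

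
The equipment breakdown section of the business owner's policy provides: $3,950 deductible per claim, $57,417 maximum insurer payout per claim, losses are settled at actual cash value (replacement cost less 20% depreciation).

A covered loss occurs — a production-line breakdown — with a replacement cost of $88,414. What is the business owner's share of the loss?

Depreciate 20%: the covered value is $88,414 × 0.8 = $70,731.20.
Less the $3,950 deductible: $70,731.20 − $3,950 = $66,781.20.
Since $66,781.20 > $57,417, the payout is capped at $57,417.
The business owner bears the rest of the original loss: $88,414 − $57,417 = $30,997.

$30,997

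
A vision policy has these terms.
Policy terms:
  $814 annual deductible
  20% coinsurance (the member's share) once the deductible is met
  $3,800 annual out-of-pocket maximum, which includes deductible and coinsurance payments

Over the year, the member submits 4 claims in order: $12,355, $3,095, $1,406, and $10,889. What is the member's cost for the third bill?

$58.80

Bill 1, $12,355: $814 to deductible, leaving $11,541; coinsurance $11,541 × 20% = $2,308.20. Member owes $3,122.20 (running OOP $3,122.20).
Bill 2, $3,095: 20% coinsurance on $3,095 = $619. Cost to member: $619. OOP to date $3,741.20.
Bill 3, $1,406: deductible already satisfied, so member's share is 20% × $1,406 = $281.20. That would push OOP to $4,022.40, over the $3,800 cap, so member pays $3,800 − $3,741.20 = $58.80.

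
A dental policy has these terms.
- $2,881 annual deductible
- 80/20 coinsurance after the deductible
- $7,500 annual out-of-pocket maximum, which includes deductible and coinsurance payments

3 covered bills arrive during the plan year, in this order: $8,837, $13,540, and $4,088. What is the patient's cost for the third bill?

$719.80

Claim 1 — $8,837: $2,881 to deductible, leaving $5,956; 20% of $5,956 = $1,191.20. Cost to patient: $4,072.20. OOP to date $4,072.20.
Claim 2 — $13,540: 20% coinsurance on $13,540 = $2,708. Patient owes $2,708 (running OOP $6,780.20).
Claim 3 — $4,088: 20% coinsurance on $4,088 = $817.60. Adding that to $6,780.20 gives $7,597.80, past the $7,500 cap; patient pays only $7,500 − $6,780.20 = $719.80.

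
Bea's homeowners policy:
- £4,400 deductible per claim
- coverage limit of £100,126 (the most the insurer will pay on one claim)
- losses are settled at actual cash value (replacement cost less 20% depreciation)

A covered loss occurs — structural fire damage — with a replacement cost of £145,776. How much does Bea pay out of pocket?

At 20% depreciation, ACV = £145,776 − £29,155.20 = £116,620.80.
Subtract the deductible: £116,620.80 − £4,400 = £112,220.80.
Since £112,220.80 > £100,126, the payout is capped at £100,126.
The homeowner bears the rest of the original loss: £145,776 − £100,126 = £45,650.

£45,650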